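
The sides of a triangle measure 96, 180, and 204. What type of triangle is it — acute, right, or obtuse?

Compare the square of the longest side to the sum of squares of the other two: 96² + 180² = 41616 = 204².

right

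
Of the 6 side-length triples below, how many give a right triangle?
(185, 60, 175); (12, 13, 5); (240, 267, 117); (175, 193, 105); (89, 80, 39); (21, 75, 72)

(185,60,175): 60²+175² = 34225 = 185² → right
(12,13,5): 5²+12² = 169 = 13² → right
(240,267,117): 117²+240² = 71289 = 267² → right
(175,193,105): 105²+175² = 41650 > 37249 = 193² → acute
(89,80,39): 39²+80² = 7921 = 89² → right
(21,75,72): 21²+72² = 5625 = 75² → right
5 of the 6 are right.

5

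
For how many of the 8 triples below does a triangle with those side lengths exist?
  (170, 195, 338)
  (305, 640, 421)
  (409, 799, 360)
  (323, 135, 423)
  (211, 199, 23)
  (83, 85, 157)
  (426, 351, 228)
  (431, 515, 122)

7

(170,195,338): 170+195 > 338 → valid
(305,421,640): 305+421 > 640 → valid
(360,409,799): 360+409 ≤ 799 → not valid
(135,323,423): 135+323 > 423 → valid
(23,199,211): 23+199 > 211 → valid
(83,85,157): 83+85 > 157 → valid
(228,351,426): 228+351 > 426 → valid
(122,431,515): 122+431 > 515 → valid
7 of the 8 triples form a triangle.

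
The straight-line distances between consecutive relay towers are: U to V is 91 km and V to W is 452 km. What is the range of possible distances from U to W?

By the triangle inequality, |91 − 452| ≤ UW ≤ 91 + 452.

361 ≤ UW ≤ 543 km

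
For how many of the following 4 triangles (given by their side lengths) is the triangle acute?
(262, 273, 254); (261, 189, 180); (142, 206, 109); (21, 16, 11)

(262,273,254): 254²+262² = 133160 > 74529 = 273² → acute
(261,189,180): 180²+189² = 68121 = 261² → right
(142,206,109): 109²+142² = 32045 < 42436 = 206² → obtuse
(21,16,11): 11²+16² = 377 < 441 = 21² → obtuse
1 of the 4 is acute.

1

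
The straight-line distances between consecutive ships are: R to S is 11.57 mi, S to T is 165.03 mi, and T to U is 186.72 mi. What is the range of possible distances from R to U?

The maximum is all hops collinear in one direction: 11.57 + 165.03 + 186.72 = 363.32.
The longest hop is 186.72; the others sum to 176.60. Folding the others back against it leaves at least 186.72 − 176.60 = 10.12.

10.12 ≤ RU ≤ 363.32 mi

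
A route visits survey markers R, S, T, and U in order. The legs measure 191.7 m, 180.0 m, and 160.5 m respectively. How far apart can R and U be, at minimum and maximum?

The maximum is all hops collinear in one direction: 191.7 + 180.0 + 160.5 = 532.2.
The longest hop is 191.7; the others sum to 340.5. Since 191.7 ≤ 340.5, the path can fold back on itself completely, so the minimum distance is 0.

0 ≤ RU ≤ 532.2 m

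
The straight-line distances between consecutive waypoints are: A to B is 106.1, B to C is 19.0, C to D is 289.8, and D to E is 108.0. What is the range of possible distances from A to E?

56.7 ≤ AE ≤ 522.9

The maximum is all hops collinear in one direction: 106.1 + 19.0 + 289.8 + 108.0 = 522.9.
The longest hop is 289.8; the others sum to 233.1. Folding the others back against it leaves at least 289.8 − 233.1 = 56.7.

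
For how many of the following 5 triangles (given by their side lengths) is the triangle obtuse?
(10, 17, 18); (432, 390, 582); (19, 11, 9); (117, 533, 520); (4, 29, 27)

2

(10,17,18): 10²+17² = 389 > 324 = 18² → acute
(432,390,582): 390²+432² = 338724 = 582² → right
(19,11,9): 9²+11² = 202 < 361 = 19² → obtuse
(117,533,520): 117²+520² = 284089 = 533² → right
(4,29,27): 4²+27² = 745 < 841 = 29² → obtuse
2 of the 5 are obtuse.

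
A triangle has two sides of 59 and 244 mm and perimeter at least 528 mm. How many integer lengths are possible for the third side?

Triangle inequality: 185 < x < 303. Perimeter ≥ 528 gives x ≥ 528 − 59 − 244 = 225.
So 225 ≤ x < 303; integers 225 through 302: 78 values.

78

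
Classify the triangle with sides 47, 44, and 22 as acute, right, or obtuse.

Compare the square of the longest side to the sum of squares of the other two: 22² + 44² = 2420 > 2209 = 47².

acute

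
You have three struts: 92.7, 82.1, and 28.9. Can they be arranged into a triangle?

Yes

The longest side is 92.7, and the other two sum to 111.0.
Since 111.0 > 92.7, the triangle inequality holds.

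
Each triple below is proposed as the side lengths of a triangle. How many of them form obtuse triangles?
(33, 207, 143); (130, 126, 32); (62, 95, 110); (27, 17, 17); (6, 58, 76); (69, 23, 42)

1

(33,207,143): 33+143 ≤ 207, not a triangle
(130,126,32): 32²+126² = 16900 = 130² → right
(62,95,110): 62²+95² = 12869 > 12100 = 110² → acute
(27,17,17): 17²+17² = 578 < 729 = 27² → obtuse
(6,58,76): 6+58 ≤ 76, not a triangle
(69,23,42): 23+42 ≤ 69, not a triangle
1 of the 6 is obtuse.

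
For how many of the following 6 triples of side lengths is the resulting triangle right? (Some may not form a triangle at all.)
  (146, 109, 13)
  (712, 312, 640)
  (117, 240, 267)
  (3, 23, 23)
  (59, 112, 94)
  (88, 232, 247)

(146,109,13): 13+109 ≤ 146, not a triangle
(712,312,640): 312²+640² = 506944 = 712² → right
(117,240,267): 117²+240² = 71289 = 267² → right
(3,23,23): 3²+23² = 538 > 529 = 23² → acute
(59,112,94): 59²+94² = 12317 < 12544 = 112² → obtuse
(88,232,247): 88²+232² = 61568 > 61009 = 247² → acute
2 of the 6 are right.

2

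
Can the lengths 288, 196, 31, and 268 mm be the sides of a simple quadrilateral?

Yes

A quadrilateral exists iff every side is shorter than the sum of the others — equivalently, the longest side is less than the sum of the rest.
Longest side 288 < 495 (sum of the remaining 3), so yes.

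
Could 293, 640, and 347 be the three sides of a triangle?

The two shorter sides sum to 640, exactly equal to the longest side 640.
That gives only a degenerate (flat) triangle — the inequality must be strict.

No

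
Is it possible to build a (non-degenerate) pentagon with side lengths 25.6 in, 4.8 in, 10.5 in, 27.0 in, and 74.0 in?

For a pentagon, each side must be shorter than the sum of the others.
Here the longest side is 74.0, but the remaining 4 sides sum to only 67.9.

No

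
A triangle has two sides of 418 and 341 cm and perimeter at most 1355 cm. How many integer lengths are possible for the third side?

519

Triangle inequality: 77 < x < 759. Perimeter ≤ 1355 gives x ≤ 1355 − 418 − 341 = 596.
So 77 < x ≤ 596; integers 78 through 596: 519 values.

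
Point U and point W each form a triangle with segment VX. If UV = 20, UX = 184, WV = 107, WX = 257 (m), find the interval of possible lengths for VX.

164 < VX < 204

From triangle UVX: |20 − 184| < VX < 20 + 184, i.e. 164 < VX < 204.
From triangle WVX: 150 < VX < 364.
Both must hold, so VX lies in the intersection.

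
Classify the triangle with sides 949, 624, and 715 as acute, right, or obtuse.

right

Compare the square of the longest side to the sum of squares of the other two: 624² + 715² = 900601 = 949².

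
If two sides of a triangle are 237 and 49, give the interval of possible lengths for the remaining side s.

By the triangle inequality, s must be less than 237 + 49 = 286 and greater than |237 − 49| = 188.

188 < s < 286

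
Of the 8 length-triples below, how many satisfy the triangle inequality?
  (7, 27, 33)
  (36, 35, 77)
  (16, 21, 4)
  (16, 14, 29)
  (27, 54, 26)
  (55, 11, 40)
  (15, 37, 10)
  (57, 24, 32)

2

(7,27,33): 7+27 > 33 → valid
(35,36,77): 35+36 ≤ 77 → not valid
(4,16,21): 4+16 ≤ 21 → not valid
(14,16,29): 14+16 > 29 → valid
(26,27,54): 26+27 ≤ 54 → not valid
(11,40,55): 11+40 ≤ 55 → not valid
(10,15,37): 10+15 ≤ 37 → not valid
(24,32,57): 24+32 ≤ 57 → not valid
2 of the 8 triples form a triangle.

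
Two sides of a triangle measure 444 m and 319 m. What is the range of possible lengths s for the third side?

125 < s < 763

By the triangle inequality, s must be less than 444 + 319 = 763 and greater than |444 − 319| = 125.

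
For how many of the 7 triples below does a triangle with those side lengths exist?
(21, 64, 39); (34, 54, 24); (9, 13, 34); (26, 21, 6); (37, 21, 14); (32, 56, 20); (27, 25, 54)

2

(21,39,64): 21+39 ≤ 64 → not valid
(24,34,54): 24+34 > 54 → valid
(9,13,34): 9+13 ≤ 34 → not valid
(6,21,26): 6+21 > 26 → valid
(14,21,37): 14+21 ≤ 37 → not valid
(20,32,56): 20+32 ≤ 56 → not valid
(25,27,54): 25+27 ≤ 54 → not valid
2 of the 7 triples form a triangle.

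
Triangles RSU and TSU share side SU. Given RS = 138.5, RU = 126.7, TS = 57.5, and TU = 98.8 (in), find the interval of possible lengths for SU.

41.3 < SU < 156.3

From triangle RSU: |138.5 − 126.7| < SU < 138.5 + 126.7, i.e. 11.8 < SU < 265.2.
From triangle TSU: 41.3 < SU < 156.3.
Both must hold, so SU lies in the intersection.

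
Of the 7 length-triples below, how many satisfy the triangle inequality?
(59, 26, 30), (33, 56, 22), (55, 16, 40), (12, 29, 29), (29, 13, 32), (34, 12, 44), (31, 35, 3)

(26,30,59): 26+30 ≤ 59 → not valid
(22,33,56): 22+33 ≤ 56 → not valid
(16,40,55): 16+40 > 55 → valid
(12,29,29): 12+29 > 29 → valid
(13,29,32): 13+29 > 32 → valid
(12,34,44): 12+34 > 44 → valid
(3,31,35): 3+31 ≤ 35 → not valid
4 of the 7 triples form a triangle.

4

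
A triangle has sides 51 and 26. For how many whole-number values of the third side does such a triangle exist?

The third side lies in the open interval (25, 77).
Integers from 26 to 76 inclusive: 76 − 26 + 1 = 51.

51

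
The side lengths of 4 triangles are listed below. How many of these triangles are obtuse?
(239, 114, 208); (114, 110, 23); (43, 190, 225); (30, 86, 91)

(239,114,208): 114²+208² = 56260 < 57121 = 239² → obtuse
(114,110,23): 23²+110² = 12629 < 12996 = 114² → obtuse
(43,190,225): 43²+190² = 37949 < 50625 = 225² → obtuse
(30,86,91): 30²+86² = 8296 > 8281 = 91² → acute
3 of the 4 are obtuse.

3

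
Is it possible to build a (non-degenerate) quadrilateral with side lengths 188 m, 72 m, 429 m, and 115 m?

For a quadrilateral, each side must be shorter than the sum of the others.
Here the longest side is 429, but the remaining 3 sides sum to only 375.

No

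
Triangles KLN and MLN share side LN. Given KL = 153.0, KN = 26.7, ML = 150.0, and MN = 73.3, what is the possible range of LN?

126.3 < LN < 179.7

From triangle KLN: |153.0 − 26.7| < LN < 153.0 + 26.7, i.e. 126.3 < LN < 179.7.
From triangle MLN: 76.7 < LN < 223.3.
Both must hold, so LN lies in the intersection.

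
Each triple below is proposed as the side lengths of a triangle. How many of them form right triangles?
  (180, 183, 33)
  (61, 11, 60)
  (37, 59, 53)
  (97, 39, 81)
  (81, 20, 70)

2

(180,183,33): 33²+180² = 33489 = 183² → right
(61,11,60): 11²+60² = 3721 = 61² → right
(37,59,53): 37²+53² = 4178 > 3481 = 59² → acute
(97,39,81): 39²+81² = 8082 < 9409 = 97² → obtuse
(81,20,70): 20²+70² = 5300 < 6561 = 81² → obtuse
2 of the 5 are right.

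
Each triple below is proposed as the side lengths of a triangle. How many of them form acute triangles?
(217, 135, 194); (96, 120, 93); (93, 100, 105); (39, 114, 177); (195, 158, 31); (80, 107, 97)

4

(217,135,194): 135²+194² = 55861 > 47089 = 217² → acute
(96,120,93): 93²+96² = 17865 > 14400 = 120² → acute
(93,100,105): 93²+100² = 18649 > 11025 = 105² → acute
(39,114,177): 39+114 ≤ 177, not a triangle
(195,158,31): 31+158 ≤ 195, not a triangle
(80,107,97): 80²+97² = 15809 > 11449 = 107² → acute
4 of the 6 are acute.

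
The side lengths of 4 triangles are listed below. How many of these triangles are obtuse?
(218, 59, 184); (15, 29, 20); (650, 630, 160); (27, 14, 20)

3

(218,59,184): 59²+184² = 37337 < 47524 = 218² → obtuse
(15,29,20): 15²+20² = 625 < 841 = 29² → obtuse
(650,630,160): 160²+630² = 422500 = 650² → right
(27,14,20): 14²+20² = 596 < 729 = 27² → obtuse
3 of the 4 are obtuse.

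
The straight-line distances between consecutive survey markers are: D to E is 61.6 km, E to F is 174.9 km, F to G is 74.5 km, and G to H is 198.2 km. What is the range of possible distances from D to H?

The maximum is all hops collinear in one direction: 61.6 + 174.9 + 74.5 + 198.2 = 509.2.
The longest hop is 198.2; the others sum to 311.0. Since 198.2 ≤ 311.0, the path can fold back on itself completely, so the minimum distance is 0.

0 ≤ DH ≤ 509.2 km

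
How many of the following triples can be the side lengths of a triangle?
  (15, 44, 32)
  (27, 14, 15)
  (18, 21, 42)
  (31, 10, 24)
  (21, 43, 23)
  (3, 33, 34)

(15,32,44): 15+32 > 44 → valid
(14,15,27): 14+15 > 27 → valid
(18,21,42): 18+21 ≤ 42 → not valid
(10,24,31): 10+24 > 31 → valid
(21,23,43): 21+23 > 43 → valid
(3,33,34): 3+33 > 34 → valid
5 of the 6 triples form a triangle.

5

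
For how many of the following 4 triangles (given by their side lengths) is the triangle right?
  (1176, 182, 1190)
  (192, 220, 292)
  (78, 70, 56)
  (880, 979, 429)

(1176,182,1190): 182²+1176² = 1416100 = 1190² → right
(192,220,292): 192²+220² = 85264 = 292² → right
(78,70,56): 56²+70² = 8036 > 6084 = 78² → acute
(880,979,429): 429²+880² = 958441 = 979² → right
3 of the 4 are right.

3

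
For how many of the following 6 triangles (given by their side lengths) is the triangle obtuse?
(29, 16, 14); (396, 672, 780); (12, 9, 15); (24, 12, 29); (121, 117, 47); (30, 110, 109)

(29,16,14): 14²+16² = 452 < 841 = 29² → obtuse
(396,672,780): 396²+672² = 608400 = 780² → right
(12,9,15): 9²+12² = 225 = 15² → right
(24,12,29): 12²+24² = 720 < 841 = 29² → obtuse
(121,117,47): 47²+117² = 15898 > 14641 = 121² → acute
(30,110,109): 30²+109² = 12781 > 12100 = 110² → acute
2 of the 6 are obtuse.

2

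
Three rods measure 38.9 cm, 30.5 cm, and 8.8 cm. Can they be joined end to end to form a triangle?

Yes

The longest side is 38.9, and the other two sum to 39.3.
Since 39.3 > 38.9, the triangle inequality holds.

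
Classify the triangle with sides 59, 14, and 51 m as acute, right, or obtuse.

obtuse

Compare the square of the longest side to the sum of squares of the other two: 14² + 51² = 2797 < 3481 = 59².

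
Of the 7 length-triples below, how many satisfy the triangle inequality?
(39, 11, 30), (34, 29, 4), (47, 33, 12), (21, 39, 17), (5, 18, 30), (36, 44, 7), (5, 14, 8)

1

(11,30,39): 11+30 > 39 → valid
(4,29,34): 4+29 ≤ 34 → not valid
(12,33,47): 12+33 ≤ 47 → not valid
(17,21,39): 17+21 ≤ 39 → not valid
(5,18,30): 5+18 ≤ 30 → not valid
(7,36,44): 7+36 ≤ 44 → not valid
(5,8,14): 5+8 ≤ 14 → not valid
1 of the 7 triples forms a triangle.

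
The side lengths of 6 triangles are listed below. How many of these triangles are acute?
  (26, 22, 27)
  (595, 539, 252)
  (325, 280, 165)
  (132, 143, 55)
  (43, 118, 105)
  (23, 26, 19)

(26,22,27): 22²+26² = 1160 > 729 = 27² → acute
(595,539,252): 252²+539² = 354025 = 595² → right
(325,280,165): 165²+280² = 105625 = 325² → right
(132,143,55): 55²+132² = 20449 = 143² → right
(43,118,105): 43²+105² = 12874 < 13924 = 118² → obtuse
(23,26,19): 19²+23² = 890 > 676 = 26² → acute
2 of the 6 are acute.

2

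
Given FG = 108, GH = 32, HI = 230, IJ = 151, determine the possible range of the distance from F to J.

The maximum is all hops collinear in one direction: 108 + 32 + 230 + 151 = 521.
The longest hop is 230; the others sum to 291. Since 230 ≤ 291, the path can fold back on itself completely, so the minimum distance is 0.

0 ≤ FJ ≤ 521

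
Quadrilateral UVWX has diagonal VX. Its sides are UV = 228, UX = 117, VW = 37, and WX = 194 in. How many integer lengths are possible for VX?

From triangle UVX: 111 < VX < 345.
From triangle WVX: 157 < VX < 231.
Intersection: 157 < VX < 231, so integers 158 through 230: 73 values.

73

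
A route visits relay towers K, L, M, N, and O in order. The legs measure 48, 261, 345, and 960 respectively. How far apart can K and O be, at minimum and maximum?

306 ≤ KO ≤ 1614

The maximum is all hops collinear in one direction: 48 + 261 + 345 + 960 = 1614.
The longest hop is 960; the others sum to 654. Folding the others back against it leaves at least 960 − 654 = 306.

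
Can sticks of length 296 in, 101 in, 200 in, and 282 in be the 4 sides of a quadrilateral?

Yes

A quadrilateral exists iff every side is shorter than the sum of the others — equivalently, the longest side is less than the sum of the rest.
Longest side 296 < 583 (sum of the remaining 3), so yes.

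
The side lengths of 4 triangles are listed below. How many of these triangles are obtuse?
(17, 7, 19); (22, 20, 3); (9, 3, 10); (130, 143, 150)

3

(17,7,19): 7²+17² = 338 < 361 = 19² → obtuse
(22,20,3): 3²+20² = 409 < 484 = 22² → obtuse
(9,3,10): 3²+9² = 90 < 100 = 10² → obtuse
(130,143,150): 130²+143² = 37349 > 22500 = 150² → acute
3 of the 4 are obtuse.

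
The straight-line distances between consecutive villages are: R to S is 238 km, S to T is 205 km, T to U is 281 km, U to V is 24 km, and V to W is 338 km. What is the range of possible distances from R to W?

0 ≤ RW ≤ 1086 km

The maximum is all hops collinear in one direction: 238 + 205 + 281 + 24 + 338 = 1086.
The longest hop is 338; the others sum to 748. Since 338 ≤ 748, the path can fold back on itself completely, so the minimum distance is 0.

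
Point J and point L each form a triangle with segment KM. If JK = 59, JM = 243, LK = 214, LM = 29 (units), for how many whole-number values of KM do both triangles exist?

From triangle JKM: 184 < KM < 302.
From triangle LKM: 185 < KM < 243.
Intersection: 185 < KM < 243, so integers 186 through 242: 57 values.

57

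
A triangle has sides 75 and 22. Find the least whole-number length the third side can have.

The third side must be strictly greater than |75 − 22| = 53.
The smallest integer above 53 is 54.

54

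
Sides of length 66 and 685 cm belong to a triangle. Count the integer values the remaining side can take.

131

The third side lies in the open interval (619, 751).
Integers from 620 to 750 inclusive: 750 − 620 + 1 = 131.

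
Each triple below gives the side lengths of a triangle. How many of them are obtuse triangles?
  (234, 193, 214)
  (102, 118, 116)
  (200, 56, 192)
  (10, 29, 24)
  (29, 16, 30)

(234,193,214): 193²+214² = 83045 > 54756 = 234² → acute
(102,118,116): 102²+116² = 23860 > 13924 = 118² → acute
(200,56,192): 56²+192² = 40000 = 200² → right
(10,29,24): 10²+24² = 676 < 841 = 29² → obtuse
(29,16,30): 16²+29² = 1097 > 900 = 30² → acute
1 of the 5 is obtuse.

1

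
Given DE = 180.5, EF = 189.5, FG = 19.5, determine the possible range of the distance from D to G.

0 ≤ DG ≤ 389.5

The maximum is all hops collinear in one direction: 180.5 + 189.5 + 19.5 = 389.5.
The longest hop is 189.5; the others sum to 200.0. Since 189.5 ≤ 200.0, the path can fold back on itself completely, so the minimum distance is 0.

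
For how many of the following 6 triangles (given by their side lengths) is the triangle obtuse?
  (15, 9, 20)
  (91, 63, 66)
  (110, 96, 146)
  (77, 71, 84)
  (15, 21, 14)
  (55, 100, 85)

(15,9,20): 9²+15² = 306 < 400 = 20² → obtuse
(91,63,66): 63²+66² = 8325 > 8281 = 91² → acute
(110,96,146): 96²+110² = 21316 = 146² → right
(77,71,84): 71²+77² = 10970 > 7056 = 84² → acute
(15,21,14): 14²+15² = 421 < 441 = 21² → obtuse
(55,100,85): 55²+85² = 10250 > 10000 = 100² → acute
2 of the 6 are obtuse.

2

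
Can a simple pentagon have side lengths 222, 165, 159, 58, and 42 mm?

A pentagon exists iff every side is shorter than the sum of the others — equivalently, the longest side is less than the sum of the rest.
Longest side 222 < 424 (sum of the remaining 4), so yes.

Yes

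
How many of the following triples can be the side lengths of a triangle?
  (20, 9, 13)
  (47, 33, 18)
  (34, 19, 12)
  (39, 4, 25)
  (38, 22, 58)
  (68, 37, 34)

(9,13,20): 9+13 > 20 → valid
(18,33,47): 18+33 > 47 → valid
(12,19,34): 12+19 ≤ 34 → not valid
(4,25,39): 4+25 ≤ 39 → not valid
(22,38,58): 22+38 > 58 → valid
(34,37,68): 34+37 > 68 → valid
4 of the 6 triples form a triangle.

4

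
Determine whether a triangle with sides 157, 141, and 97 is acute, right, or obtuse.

acute

Compare the square of the longest side to the sum of squares of the other two: 97² + 141² = 29290 > 24649 = 157².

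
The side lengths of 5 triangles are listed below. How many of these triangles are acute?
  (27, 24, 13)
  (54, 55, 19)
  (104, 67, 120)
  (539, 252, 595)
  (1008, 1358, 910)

(27,24,13): 13²+24² = 745 > 729 = 27² → acute
(54,55,19): 19²+54² = 3277 > 3025 = 55² → acute
(104,67,120): 67²+104² = 15305 > 14400 = 120² → acute
(539,252,595): 252²+539² = 354025 = 595² → right
(1008,1358,910): 910²+1008² = 1844164 = 1358² → right
3 of the 5 are acute.

3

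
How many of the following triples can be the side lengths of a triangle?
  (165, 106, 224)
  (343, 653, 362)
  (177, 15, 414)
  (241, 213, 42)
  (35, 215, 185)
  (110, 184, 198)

5

(106,165,224): 106+165 > 224 → valid
(343,362,653): 343+362 > 653 → valid
(15,177,414): 15+177 ≤ 414 → not valid
(42,213,241): 42+213 > 241 → valid
(35,185,215): 35+185 > 215 → valid
(110,184,198): 110+184 > 198 → valid
5 of the 6 triples form a triangle.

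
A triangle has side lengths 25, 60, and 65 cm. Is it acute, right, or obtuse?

right

Compare the square of the longest side to the sum of squares of the other two: 25² + 60² = 4225 = 65².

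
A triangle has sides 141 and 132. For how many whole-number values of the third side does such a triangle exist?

263

The third side lies in the open interval (9, 273).
Integers from 10 to 272 inclusive: 272 − 10 + 1 = 263.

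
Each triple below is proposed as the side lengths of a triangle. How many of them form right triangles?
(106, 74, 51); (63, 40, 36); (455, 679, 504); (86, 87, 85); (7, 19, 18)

1

(106,74,51): 51²+74² = 8077 < 11236 = 106² → obtuse
(63,40,36): 36²+40² = 2896 < 3969 = 63² → obtuse
(455,679,504): 455²+504² = 461041 = 679² → right
(86,87,85): 85²+86² = 14621 > 7569 = 87² → acute
(7,19,18): 7²+18² = 373 > 361 = 19² → acute
1 of the 5 is right.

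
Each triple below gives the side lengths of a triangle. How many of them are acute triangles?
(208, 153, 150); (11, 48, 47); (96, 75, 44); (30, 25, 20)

3

(208,153,150): 150²+153² = 45909 > 43264 = 208² → acute
(11,48,47): 11²+47² = 2330 > 2304 = 48² → acute
(96,75,44): 44²+75² = 7561 < 9216 = 96² → obtuse
(30,25,20): 20²+25² = 1025 > 900 = 30² → acute
3 of the 4 are acute.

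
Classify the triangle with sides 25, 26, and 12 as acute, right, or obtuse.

Compare the square of the longest side to the sum of squares of the other two: 12² + 25² = 769 > 676 = 26².

acute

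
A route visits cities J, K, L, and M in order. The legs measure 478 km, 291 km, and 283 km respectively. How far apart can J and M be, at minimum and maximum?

0 ≤ JM ≤ 1052 km

The maximum is all hops collinear in one direction: 478 + 291 + 283 = 1052.
The longest hop is 478; the others sum to 574. Since 478 ≤ 574, the path can fold back on itself completely, so the minimum distance is 0.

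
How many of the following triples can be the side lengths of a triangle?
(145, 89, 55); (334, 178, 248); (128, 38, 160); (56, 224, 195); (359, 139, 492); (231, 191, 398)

5

(55,89,145): 55+89 ≤ 145 → not valid
(178,248,334): 178+248 > 334 → valid
(38,128,160): 38+128 > 160 → valid
(56,195,224): 56+195 > 224 → valid
(139,359,492): 139+359 > 492 → valid
(191,231,398): 191+231 > 398 → valid
5 of the 6 triples form a triangle.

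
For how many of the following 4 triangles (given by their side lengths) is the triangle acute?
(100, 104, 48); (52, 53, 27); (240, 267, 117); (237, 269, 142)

(100,104,48): 48²+100² = 12304 > 10816 = 104² → acute
(52,53,27): 27²+52² = 3433 > 2809 = 53² → acute
(240,267,117): 117²+240² = 71289 = 267² → right
(237,269,142): 142²+237² = 76333 > 72361 = 269² → acute
3 of the 4 are acute.

3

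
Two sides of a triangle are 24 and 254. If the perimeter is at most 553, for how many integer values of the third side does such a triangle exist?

Triangle inequality: 230 < x < 278. Perimeter ≤ 553 gives x ≤ 553 − 24 − 254 = 275.
So 230 < x ≤ 275; integers 231 through 275: 45 values.

45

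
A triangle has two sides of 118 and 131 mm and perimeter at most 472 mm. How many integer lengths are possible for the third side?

210

Triangle inequality: 13 < x < 249. Perimeter ≤ 472 gives x ≤ 472 − 118 − 131 = 223.
So 13 < x ≤ 223; integers 14 through 223: 210 values.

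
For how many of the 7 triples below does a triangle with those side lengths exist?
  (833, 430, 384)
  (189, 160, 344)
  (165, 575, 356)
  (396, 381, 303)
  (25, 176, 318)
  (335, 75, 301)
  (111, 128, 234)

(384,430,833): 384+430 ≤ 833 → not valid
(160,189,344): 160+189 > 344 → valid
(165,356,575): 165+356 ≤ 575 → not valid
(303,381,396): 303+381 > 396 → valid
(25,176,318): 25+176 ≤ 318 → not valid
(75,301,335): 75+301 > 335 → valid
(111,128,234): 111+128 > 234 → valid
4 of the 7 triples form a triangle.

4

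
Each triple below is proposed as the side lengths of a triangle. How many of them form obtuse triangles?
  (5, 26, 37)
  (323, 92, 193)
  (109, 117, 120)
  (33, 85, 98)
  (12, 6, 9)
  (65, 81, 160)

(5,26,37): 5+26 ≤ 37, not a triangle
(323,92,193): 92+193 ≤ 323, not a triangle
(109,117,120): 109²+117² = 25570 > 14400 = 120² → acute
(33,85,98): 33²+85² = 8314 < 9604 = 98² → obtuse
(12,6,9): 6²+9² = 117 < 144 = 12² → obtuse
(65,81,160): 65+81 ≤ 160, not a triangle
2 of the 6 are obtuse.

2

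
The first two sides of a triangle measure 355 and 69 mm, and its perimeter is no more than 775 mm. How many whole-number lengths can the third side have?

65

Triangle inequality: 286 < x < 424. Perimeter ≤ 775 gives x ≤ 775 − 355 − 69 = 351.
So 286 < x ≤ 351; integers 287 through 351: 65 values.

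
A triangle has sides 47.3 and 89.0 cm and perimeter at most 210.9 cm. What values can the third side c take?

Triangle inequality alone gives 41.7 < c < 136.3.
The perimeter condition gives c ≤ 210.9 − 47.3 − 89.0 = 74.6.
Intersecting the two: 41.7 < c ≤ 74.6.

41.7 < c ≤ 74.6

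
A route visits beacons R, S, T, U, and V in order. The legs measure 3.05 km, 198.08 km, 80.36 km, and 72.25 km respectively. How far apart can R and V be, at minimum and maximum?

The maximum is all hops collinear in one direction: 3.05 + 198.08 + 80.36 + 72.25 = 353.74.
The longest hop is 198.08; the others sum to 155.66. Folding the others back against it leaves at least 198.08 − 155.66 = 42.42.

42.42 ≤ RV ≤ 353.74 km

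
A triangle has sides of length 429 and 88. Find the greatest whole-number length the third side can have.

The third side must be strictly less than 429 + 88 = 517.
The largest integer below 517 is 516.

516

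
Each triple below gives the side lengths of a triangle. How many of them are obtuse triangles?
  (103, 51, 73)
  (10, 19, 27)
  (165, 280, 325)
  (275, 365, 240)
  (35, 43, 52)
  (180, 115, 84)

3

(103,51,73): 51²+73² = 7930 < 10609 = 103² → obtuse
(10,19,27): 10²+19² = 461 < 729 = 27² → obtuse
(165,280,325): 165²+280² = 105625 = 325² → right
(275,365,240): 240²+275² = 133225 = 365² → right
(35,43,52): 35²+43² = 3074 > 2704 = 52² → acute
(180,115,84): 84²+115² = 20281 < 32400 = 180² → obtuse
3 of the 6 are obtuse.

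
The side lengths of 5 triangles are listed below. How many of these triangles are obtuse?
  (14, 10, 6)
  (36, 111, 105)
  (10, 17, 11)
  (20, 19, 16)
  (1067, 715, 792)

(14,10,6): 6²+10² = 136 < 196 = 14² → obtuse
(36,111,105): 36²+105² = 12321 = 111² → right
(10,17,11): 10²+11² = 221 < 289 = 17² → obtuse
(20,19,16): 16²+19² = 617 > 400 = 20² → acute
(1067,715,792): 715²+792² = 1138489 = 1067² → right
2 of the 5 are obtuse.

2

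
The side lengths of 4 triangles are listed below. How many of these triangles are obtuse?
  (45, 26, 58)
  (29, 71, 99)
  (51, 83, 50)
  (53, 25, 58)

(45,26,58): 26²+45² = 2701 < 3364 = 58² → obtuse
(29,71,99): 29²+71² = 5882 < 9801 = 99² → obtuse
(51,83,50): 50²+51² = 5101 < 6889 = 83² → obtuse
(53,25,58): 25²+53² = 3434 > 3364 = 58² → acute
3 of the 4 are obtuse.

3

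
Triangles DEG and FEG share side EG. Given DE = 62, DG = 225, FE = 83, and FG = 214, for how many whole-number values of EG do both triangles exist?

From triangle DEG: 163 < EG < 287.
From triangle FEG: 131 < EG < 297.
Intersection: 163 < EG < 287, so integers 164 through 286: 123 values.

123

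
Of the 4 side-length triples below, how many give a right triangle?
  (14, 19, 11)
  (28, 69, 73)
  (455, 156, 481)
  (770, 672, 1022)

(14,19,11): 11²+14² = 317 < 361 = 19² → obtuse
(28,69,73): 28²+69² = 5545 > 5329 = 73² → acute
(455,156,481): 156²+455² = 231361 = 481² → right
(770,672,1022): 672²+770² = 1044484 = 1022² → right
2 of the 4 are right.

2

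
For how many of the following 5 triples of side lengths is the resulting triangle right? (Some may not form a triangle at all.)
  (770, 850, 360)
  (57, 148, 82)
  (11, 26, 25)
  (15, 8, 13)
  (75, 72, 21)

(770,850,360): 360²+770² = 722500 = 850² → right
(57,148,82): 57+82 ≤ 148, not a triangle
(11,26,25): 11²+25² = 746 > 676 = 26² → acute
(15,8,13): 8²+13² = 233 > 225 = 15² → acute
(75,72,21): 21²+72² = 5625 = 75² → right
2 of the 5 are right.

2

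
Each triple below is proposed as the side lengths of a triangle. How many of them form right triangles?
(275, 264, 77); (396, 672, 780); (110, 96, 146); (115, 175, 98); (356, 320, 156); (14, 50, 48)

5

(275,264,77): 77²+264² = 75625 = 275² → right
(396,672,780): 396²+672² = 608400 = 780² → right
(110,96,146): 96²+110² = 21316 = 146² → right
(115,175,98): 98²+115² = 22829 < 30625 = 175² → obtuse
(356,320,156): 156²+320² = 126736 = 356² → right
(14,50,48): 14²+48² = 2500 = 50² → right
5 of the 6 are right.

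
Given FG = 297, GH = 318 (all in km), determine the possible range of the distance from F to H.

21 ≤ FH ≤ 615 km

By the triangle inequality, |297 − 318| ≤ FH ≤ 297 + 318.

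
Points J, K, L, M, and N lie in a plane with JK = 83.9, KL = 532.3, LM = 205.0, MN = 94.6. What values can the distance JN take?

The maximum is all hops collinear in one direction: 83.9 + 532.3 + 205.0 + 94.6 = 915.8.
The longest hop is 532.3; the others sum to 383.5. Folding the others back against it leaves at least 532.3 − 383.5 = 148.8.

148.8 ≤ JN ≤ 915.8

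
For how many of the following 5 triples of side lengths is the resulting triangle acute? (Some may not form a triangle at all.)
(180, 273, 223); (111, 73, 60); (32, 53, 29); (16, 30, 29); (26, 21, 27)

3

(180,273,223): 180²+223² = 82129 > 74529 = 273² → acute
(111,73,60): 60²+73² = 8929 < 12321 = 111² → obtuse
(32,53,29): 29²+32² = 1865 < 2809 = 53² → obtuse
(16,30,29): 16²+29² = 1097 > 900 = 30² → acute
(26,21,27): 21²+26² = 1117 > 729 = 27² → acute
3 of the 5 are acute.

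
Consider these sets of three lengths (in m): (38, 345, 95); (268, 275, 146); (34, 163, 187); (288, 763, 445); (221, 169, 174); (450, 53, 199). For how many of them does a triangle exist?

(38,95,345): 38+95 ≤ 345 → not valid
(146,268,275): 146+268 > 275 → valid
(34,163,187): 34+163 > 187 → valid
(288,445,763): 288+445 ≤ 763 → not valid
(169,174,221): 169+174 > 221 → valid
(53,199,450): 53+199 ≤ 450 → not valid
3 of the 6 triples form a triangle.

3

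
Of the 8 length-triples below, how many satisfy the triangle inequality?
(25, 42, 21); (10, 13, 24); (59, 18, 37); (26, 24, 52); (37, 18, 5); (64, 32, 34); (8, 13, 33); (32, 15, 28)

3

(21,25,42): 21+25 > 42 → valid
(10,13,24): 10+13 ≤ 24 → not valid
(18,37,59): 18+37 ≤ 59 → not valid
(24,26,52): 24+26 ≤ 52 → not valid
(5,18,37): 5+18 ≤ 37 → not valid
(32,34,64): 32+34 > 64 → valid
(8,13,33): 8+13 ≤ 33 → not valid
(15,28,32): 15+28 > 32 → valid
3 of the 8 triples form a triangle.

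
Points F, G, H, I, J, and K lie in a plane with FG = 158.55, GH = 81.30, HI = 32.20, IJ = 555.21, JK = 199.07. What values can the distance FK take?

84.09 ≤ FK ≤ 1026.33

The maximum is all hops collinear in one direction: 158.55 + 81.30 + 32.20 + 555.21 + 199.07 = 1026.33.
The longest hop is 555.21; the others sum to 471.12. Folding the others back against it leaves at least 555.21 − 471.12 = 84.09.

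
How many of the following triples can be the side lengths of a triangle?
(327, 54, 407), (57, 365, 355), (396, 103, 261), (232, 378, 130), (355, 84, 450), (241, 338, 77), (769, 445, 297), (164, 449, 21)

1

(54,327,407): 54+327 ≤ 407 → not valid
(57,355,365): 57+355 > 365 → valid
(103,261,396): 103+261 ≤ 396 → not valid
(130,232,378): 130+232 ≤ 378 → not valid
(84,355,450): 84+355 ≤ 450 → not valid
(77,241,338): 77+241 ≤ 338 → not valid
(297,445,769): 297+445 ≤ 769 → not valid
(21,164,449): 21+164 ≤ 449 → not valid
1 of the 8 triples forms a triangle.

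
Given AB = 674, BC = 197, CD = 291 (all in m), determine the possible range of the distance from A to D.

The maximum is all hops collinear in one direction: 674 + 197 + 291 = 1162.
The longest hop is 674; the others sum to 488. Folding the others back against it leaves at least 674 − 488 = 186.

186 ≤ AD ≤ 1162 m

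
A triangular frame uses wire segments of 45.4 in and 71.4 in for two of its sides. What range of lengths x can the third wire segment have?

By the triangle inequality, x must be less than 45.4 + 71.4 = 116.8 and greater than |45.4 − 71.4| = 26.0.

26.0 < x < 116.8 (in)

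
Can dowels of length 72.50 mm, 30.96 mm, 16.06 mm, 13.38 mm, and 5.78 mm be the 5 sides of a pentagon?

No

For a pentagon, each side must be shorter than the sum of the others.
Here the longest side is 72.50, but the remaining 4 sides sum to only 66.18.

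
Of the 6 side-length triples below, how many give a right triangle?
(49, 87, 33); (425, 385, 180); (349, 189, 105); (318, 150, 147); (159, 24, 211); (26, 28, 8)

1

(49,87,33): 33+49 ≤ 87, not a triangle
(425,385,180): 180²+385² = 180625 = 425² → right
(349,189,105): 105+189 ≤ 349, not a triangle
(318,150,147): 147+150 ≤ 318, not a triangle
(159,24,211): 24+159 ≤ 211, not a triangle
(26,28,8): 8²+26² = 740 < 784 = 28² → obtuse
1 of the 6 is right.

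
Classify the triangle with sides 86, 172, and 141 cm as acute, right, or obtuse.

obtuse

Compare the square of the longest side to the sum of squares of the other two: 86² + 141² = 27277 < 29584 = 172².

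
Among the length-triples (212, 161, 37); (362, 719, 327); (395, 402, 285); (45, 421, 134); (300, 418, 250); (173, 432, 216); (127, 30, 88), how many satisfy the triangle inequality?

2

(37,161,212): 37+161 ≤ 212 → not valid
(327,362,719): 327+362 ≤ 719 → not valid
(285,395,402): 285+395 > 402 → valid
(45,134,421): 45+134 ≤ 421 → not valid
(250,300,418): 250+300 > 418 → valid
(173,216,432): 173+216 ≤ 432 → not valid
(30,88,127): 30+88 ≤ 127 → not valid
2 of the 7 triples form a triangle.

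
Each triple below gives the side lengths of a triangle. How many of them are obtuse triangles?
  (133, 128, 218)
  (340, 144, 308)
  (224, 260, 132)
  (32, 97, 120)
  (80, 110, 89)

2

(133,128,218): 128²+133² = 34073 < 47524 = 218² → obtuse
(340,144,308): 144²+308² = 115600 = 340² → right
(224,260,132): 132²+224² = 67600 = 260² → right
(32,97,120): 32²+97² = 10433 < 14400 = 120² → obtuse
(80,110,89): 80²+89² = 14321 > 12100 = 110² → acute
2 of the 5 are obtuse.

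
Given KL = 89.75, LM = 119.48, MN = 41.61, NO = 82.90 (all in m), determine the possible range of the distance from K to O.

The maximum is all hops collinear in one direction: 89.75 + 119.48 + 41.61 + 82.90 = 333.74.
The longest hop is 119.48; the others sum to 214.26. Since 119.48 ≤ 214.26, the path can fold back on itself completely, so the minimum distance is 0.

0 ≤ KO ≤ 333.74 m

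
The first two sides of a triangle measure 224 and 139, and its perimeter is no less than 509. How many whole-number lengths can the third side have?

217

Triangle inequality: 85 < x < 363. Perimeter ≥ 509 gives x ≥ 509 − 224 − 139 = 146.
So 146 ≤ x < 363; integers 146 through 362: 217 values.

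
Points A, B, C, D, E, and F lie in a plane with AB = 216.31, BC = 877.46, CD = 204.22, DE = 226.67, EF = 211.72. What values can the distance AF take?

18.54 ≤ AF ≤ 1736.38

The maximum is all hops collinear in one direction: 216.31 + 877.46 + 204.22 + 226.67 + 211.72 = 1736.38.
The longest hop is 877.46; the others sum to 858.92. Folding the others back against it leaves at least 877.46 − 858.92 = 18.54.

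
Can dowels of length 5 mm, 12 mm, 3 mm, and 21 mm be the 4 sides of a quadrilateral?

For a quadrilateral, each side must be shorter than the sum of the others.
Here the longest side is 21, but the remaining 3 sides sum to only 20.

No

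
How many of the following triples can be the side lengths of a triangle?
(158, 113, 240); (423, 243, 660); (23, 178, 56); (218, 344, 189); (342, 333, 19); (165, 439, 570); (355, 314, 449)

6

(113,158,240): 113+158 > 240 → valid
(243,423,660): 243+423 > 660 → valid
(23,56,178): 23+56 ≤ 178 → not valid
(189,218,344): 189+218 > 344 → valid
(19,333,342): 19+333 > 342 → valid
(165,439,570): 165+439 > 570 → valid
(314,355,449): 314+355 > 449 → valid
6 of the 7 triples form a triangle.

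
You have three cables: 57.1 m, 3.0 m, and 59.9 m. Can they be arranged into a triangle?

The longest side is 59.9, and the other two sum to 60.1.
Since 60.1 > 59.9, the triangle inequality holds.

Yes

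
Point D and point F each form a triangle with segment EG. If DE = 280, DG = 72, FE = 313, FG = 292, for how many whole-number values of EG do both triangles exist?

143

From triangle DEG: 208 < EG < 352.
From triangle FEG: 21 < EG < 605.
Intersection: 208 < EG < 352, so integers 209 through 351: 143 values.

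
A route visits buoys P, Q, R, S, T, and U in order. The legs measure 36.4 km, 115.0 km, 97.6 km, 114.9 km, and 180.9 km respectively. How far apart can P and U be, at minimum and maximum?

The maximum is all hops collinear in one direction: 36.4 + 115.0 + 97.6 + 114.9 + 180.9 = 544.8.
The longest hop is 180.9; the others sum to 363.9. Since 180.9 ≤ 363.9, the path can fold back on itself completely, so the minimum distance is 0.

0 ≤ PU ≤ 544.8 km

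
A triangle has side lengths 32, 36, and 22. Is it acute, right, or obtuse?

Compare the square of the longest side to the sum of squares of the other two: 22² + 32² = 1508 > 1296 = 36².

acute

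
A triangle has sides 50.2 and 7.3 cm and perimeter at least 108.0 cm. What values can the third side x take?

Triangle inequality alone gives 42.9 < x < 57.5.
The perimeter condition gives x ≥ 108.0 − 50.2 − 7.3 = 50.5.
Intersecting the two: 50.5 ≤ x < 57.5.

50.5 ≤ x < 57.5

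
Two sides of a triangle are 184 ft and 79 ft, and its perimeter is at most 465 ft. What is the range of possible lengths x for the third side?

105 < x ≤ 202 ft

Triangle inequality alone gives 105 < x < 263.
The perimeter condition gives x ≤ 465 − 184 − 79 = 202.
Intersecting the two: 105 < x ≤ 202.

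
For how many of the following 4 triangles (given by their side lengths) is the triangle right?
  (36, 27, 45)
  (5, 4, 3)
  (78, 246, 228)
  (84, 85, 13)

3

(36,27,45): 27²+36² = 2025 = 45² → right
(5,4,3): 3²+4² = 25 = 5² → right
(78,246,228): 78²+228² = 58068 < 60516 = 246² → obtuse
(84,85,13): 13²+84² = 7225 = 85² → right
3 of the 4 are right.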